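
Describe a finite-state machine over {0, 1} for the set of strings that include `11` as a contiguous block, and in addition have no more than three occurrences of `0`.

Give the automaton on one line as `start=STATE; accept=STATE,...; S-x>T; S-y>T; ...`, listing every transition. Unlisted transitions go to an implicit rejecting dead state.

start=s0; accept=s5,s8,s11,s12; s0-0>s1; s0-1>s2; s1-0>s3; s1-1>s4; s2-0>s1; s2-1>s5; s3-0>s6; s3-1>s7; s4-0>s3; s4-1>s8; s5-0>s8; s5-1>s5; s6-0>s9; s6-1>s10; s7-0>s6; s7-1>s11; s8-0>s11; s8-1>s8; s9-0>s9; s9-1>s9; s10-0>s9; s10-1>s12; s11-0>s12; s11-1>s11; s12-0>s9; s12-1>s12

Run two small machines in parallel and take their product. The first has 3 states tracking whether and how much of `11` has been seen; the second has 5 states tracking the count of `0`s, saturating at 4. A product state is a pair (one from each), accepting exactly when both do. Equivalent product states are then merged.
A 13-state machine:
          0    1  
>  s0     s1   s2 
   s1     s3   s4 
   s2     s1   s5 
   s3     s6   s7 
   s4     s3   s8 
 * s5     s8   s5 
   s6     s9  s10 
   s7     s6  s11 
 * s8    s11   s8 
   s9     s9   s9 
   s10    s9  s12 
 * s11   s12  s11 
 * s12    s9  s12 
(> = start, * = accepting)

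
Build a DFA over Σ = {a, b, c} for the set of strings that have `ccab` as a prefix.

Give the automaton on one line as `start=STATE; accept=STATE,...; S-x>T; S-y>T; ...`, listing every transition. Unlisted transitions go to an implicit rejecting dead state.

Check the first 4 symbols one by one: q0 through q3 record how many have matched `ccab` so far; any wrong symbol goes to the dead state q5. After all 4 match we enter the accepting sink q4.
A 6-state machine:
        a   b   c  
>  q0   q5  q5  q1 
   q1   q5  q5  q2 
   q2   q3  q5  q5 
   q3   q5  q4  q5 
 * q4   q4  q4  q4 
   q5   q5  q5  q5 
(> = start, * = accepting)

start=q0; accept=q4; q0-a>q5; q0-b>q5; q0-c>q1; q1-a>q5; q1-b>q5; q1-c>q2; q2-a>q3; q2-b>q5; q2-c>q5; q3-a>q5; q3-b>q4; q3-c>q5; q4-a>q4; q4-b>q4; q4-c>q4; q5-a>q5; q5-b>q5; q5-c>q5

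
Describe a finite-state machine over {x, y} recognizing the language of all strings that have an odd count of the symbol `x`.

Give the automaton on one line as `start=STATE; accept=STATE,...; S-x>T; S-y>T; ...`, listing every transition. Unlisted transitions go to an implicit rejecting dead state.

start=q0; accept=q1; q0-x>q1; q0-y>q0; q1-x>q0; q1-y>q1

The only thing that matters is how many `x`s have appeared, reduced mod 2. Use one state per residue: q0 for 0, …, q1 for 1. Reading `x` moves to the next residue; anything else stays put. q1 is accepting.
2 states suffice.
        x   y  
>  q0   q1  q0 
 * q1   q0  q1 
(> = start, * = accepting)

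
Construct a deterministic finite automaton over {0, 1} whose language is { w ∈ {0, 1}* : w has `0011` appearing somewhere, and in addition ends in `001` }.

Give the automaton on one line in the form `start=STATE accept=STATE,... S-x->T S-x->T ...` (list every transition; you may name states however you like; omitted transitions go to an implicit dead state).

Handle the two conditions separately and then intersect. The first has 5 states tracking whether and how much of `0011` has been seen; the second has 4 states tracking how much of the suffix `001` has currently been matched. A product state is a pair (one from each), accepting exactly when both do.
An 8-state machine:
        0   1  
>  S0   S1  S0 
   S1   S2  S0 
   S2   S2  S3 
   S3   S1  S4 
   S4   S5  S4 
   S5   S6  S4 
   S6   S6  S7 
 * S7   S5  S4 
(> = start, * = accepting)

start=S0 accept=S7 S0-0->S1 S0-1->S0 S1-0->S2 S1-1->S0 S2-0->S2 S2-1->S3 S3-0->S1 S3-1->S4 S4-0->S5 S4-1->S4 S5-0->S6 S5-1->S4 S6-0->S6 S6-1->S7 S7-0->S5 S7-1->S4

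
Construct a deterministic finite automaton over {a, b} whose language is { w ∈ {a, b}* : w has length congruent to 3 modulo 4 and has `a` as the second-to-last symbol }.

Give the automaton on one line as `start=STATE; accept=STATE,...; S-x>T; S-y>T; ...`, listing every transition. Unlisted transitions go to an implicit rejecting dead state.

Handle the two conditions separately and then intersect. One (4 states) tracks the input length modulo 4; the other (7 states) tracks the last 2 symbols read. Each combined state is a pair, one component from each; accept when both components accept. Equivalent product states are then merged.
A 6-state machine:
        a   b  
>  s0   s1  s1 
   s1   s2  s3 
   s2   s4  s4 
   s3   s5  s5 
 * s4   s0  s0 
   s5   s0  s0 
(> = start, * = accepting)

start=s0; accept=s4; s0-a>s1; s0-b>s1; s1-a>s2; s1-b>s3; s2-a>s4; s2-b>s4; s3-a>s5; s3-b>s5; s4-a>s0; s4-b>s0; s5-a>s0; s5-b>s0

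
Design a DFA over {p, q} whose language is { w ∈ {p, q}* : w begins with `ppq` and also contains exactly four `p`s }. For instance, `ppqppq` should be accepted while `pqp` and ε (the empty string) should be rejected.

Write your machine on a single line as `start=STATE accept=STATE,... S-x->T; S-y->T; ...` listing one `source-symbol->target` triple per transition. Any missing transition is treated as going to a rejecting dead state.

start=s0; accept=s11; s0-p->s1; s0-q->s2; s1-p->s3; s1-q->s4; s2-p->s4; s2-q->s2; s3-p->s5; s3-q->s6; s4-p->s7; s4-q->s4; s5-p->s8; s5-q->s5; s6-p->s9; s6-q->s6; s7-p->s5; s7-q->s7; s8-p->s10; s8-q->s8; s9-p->s11; s9-q->s9; s10-p->s10; s10-q->s10; s11-p->s12; s11-q->s11; s12-p->s12; s12-q->s12

Build one automaton per condition and run them in lockstep. The first has 5 states tracking whether the input so far still matches the prefix `ppq`; the second has 6 states tracking the count of `p`s, saturating at 5. A product state is a pair (one from each), accepting exactly when both do.
With 13 states:
          p    q  
>  s0     s1   s2 
   s1     s3   s4 
   s2     s4   s2 
   s3     s5   s6 
   s4     s7   s4 
   s5     s8   s5 
   s6     s9   s6 
   s7     s5   s7 
   s8    s10   s8 
   s9    s11   s9 
   s10   s10  s10 
 * s11   s12  s11 
   s12   s12  s12 
(> = start, * = accepting)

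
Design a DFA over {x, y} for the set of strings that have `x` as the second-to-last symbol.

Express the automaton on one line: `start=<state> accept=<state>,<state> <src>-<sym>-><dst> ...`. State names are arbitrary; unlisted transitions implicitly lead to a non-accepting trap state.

start=S0 accept=S3,S4 S0-x->S1 S0-y->S2 S1-x->S3 S1-y->S4 S2-x->S5 S2-y->S6 S3-x->S3 S3-y->S4 S4-x->S5 S4-y->S6 S5-x->S3 S5-y->S4 S6-x->S5 S6-y->S6

A DFA must remember the last 2 symbols (since which symbol is second-to-last isn't known until the input ends). Use one state per possible window of the last ≤2 symbols; accept from those whose window starts with `x`.
7 states suffice.
        x   y  
>  S0   S1  S2 
   S1   S3  S4 
   S2   S5  S6 
 * S3   S3  S4 
 * S4   S5  S6 
   S5   S3  S4 
   S6   S5  S6 
(> = start, * = accepting)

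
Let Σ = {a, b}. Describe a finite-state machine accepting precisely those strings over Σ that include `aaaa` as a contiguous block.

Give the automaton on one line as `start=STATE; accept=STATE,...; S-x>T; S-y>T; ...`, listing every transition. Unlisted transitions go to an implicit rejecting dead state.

States S0..S3 record the length of the longest prefix of `aaaa` that matches the current input suffix. Reaching S4 means `aaaa` has been seen, and we stay there forever. Accept from S4.
        a   b  
>  S0   S1  S0 
   S1   S2  S0 
   S2   S3  S0 
   S3   S4  S0 
 * S4   S4  S4 
(> = start, * = accepting)

start=S0; accept=S4; S0-a>S1; S0-b>S0; S1-a>S2; S1-b>S0; S2-a>S3; S2-b>S0; S3-a>S4; S3-b>S0; S4-a>S4; S4-b>S4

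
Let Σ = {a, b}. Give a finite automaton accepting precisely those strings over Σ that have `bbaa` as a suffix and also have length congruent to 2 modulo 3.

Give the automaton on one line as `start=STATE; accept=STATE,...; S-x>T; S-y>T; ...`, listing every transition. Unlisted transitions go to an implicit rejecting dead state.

start=q0; accept=q6; q0-a>q1; q0-b>q1; q1-a>q2; q1-b>q3; q2-a>q0; q2-b>q0; q3-a>q0; q3-b>q4; q4-a>q5; q4-b>q1; q5-a>q6; q5-b>q3; q6-a>q0; q6-b>q0

Build one automaton per condition and run them in lockstep. The first has 5 states tracking how much of the suffix `bbaa` has currently been matched; the second has 3 states tracking the input length modulo 3. A product state is a pair (one from each), accepting exactly when both do. Minimizing collapses redundant product states.
7 states suffice.
        a   b  
>  q0   q1  q1 
   q1   q2  q3 
   q2   q0  q0 
   q3   q0  q4 
   q4   q5  q1 
   q5   q6  q3 
 * q6   q0  q0 
(> = start, * = accepting)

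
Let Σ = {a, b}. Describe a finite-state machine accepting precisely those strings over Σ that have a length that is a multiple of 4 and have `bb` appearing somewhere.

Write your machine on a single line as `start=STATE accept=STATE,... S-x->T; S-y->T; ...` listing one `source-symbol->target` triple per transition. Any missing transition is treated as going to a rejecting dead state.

Run two small machines in parallel and take their product. The first has 4 states tracking the input length modulo 4; the second has 3 states tracking whether and how much of `bb` has been seen. A product state is a pair (one from each), accepting exactly when both do.
With 12 states:
          a    b  
>  S0     S1   S2 
   S1     S3   S4 
   S2     S3   S5 
   S3     S6   S7 
   S4     S6   S8 
   S5     S8   S8 
   S6     S0   S9 
   S7     S0  S10 
   S8    S10  S10 
   S9     S1  S11 
 * S10   S11  S11 
   S11    S5   S5 
(> = start, * = accepting)

start=S0; accept=S10; S0-a->S1; S0-b->S2; S1-a->S3; S1-b->S4; S2-a->S3; S2-b->S5; S3-a->S6; S3-b->S7; S4-a->S6; S4-b->S8; S5-a->S8; S5-b->S8; S6-a->S0; S6-b->S9; S7-a->S0; S7-b->S10; S8-a->S10; S8-b->S10; S9-a->S1; S9-b->S11; S10-a->S11; S10-b->S11; S11-a->S5; S11-b->S5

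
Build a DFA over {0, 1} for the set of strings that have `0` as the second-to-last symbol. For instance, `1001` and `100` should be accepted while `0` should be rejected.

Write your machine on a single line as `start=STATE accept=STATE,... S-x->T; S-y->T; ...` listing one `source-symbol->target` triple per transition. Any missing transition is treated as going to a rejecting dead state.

start=q0; accept=q3,q4; q0-0->q1; q0-1->q2; q1-0->q3; q1-1->q4; q2-0->q5; q2-1->q6; q3-0->q3; q3-1->q4; q4-0->q5; q4-1->q6; q5-0->q3; q5-1->q4; q6-0->q5; q6-1->q6

A DFA must remember the last 2 symbols (since which symbol is second-to-last isn't known until the input ends). Use one state per possible window of the last ≤2 symbols; accept from those whose window starts with `0`.
With 7 states:
        0   1  
>  q0   q1  q2 
   q1   q3  q4 
   q2   q5  q6 
 * q3   q3  q4 
 * q4   q5  q6 
   q5   q3  q4 
   q6   q5  q6 
(> = start, * = accepting)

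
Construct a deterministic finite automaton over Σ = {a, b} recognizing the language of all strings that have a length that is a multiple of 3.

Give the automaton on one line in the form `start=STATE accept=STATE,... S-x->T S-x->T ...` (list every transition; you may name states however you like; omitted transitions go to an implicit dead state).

start=q0 accept=q0 q0-a->q1 q0-b->q1 q1-a->q2 q1-b->q2 q2-a->q0 q2-b->q0

Only the length mod 3 matters, so use a 3-cycle: from any state, every input symbol moves to the next state, wrapping q2 back to q0. Mark q0 accepting.
3 states suffice.
        a   b  
>* q0   q1  q1 
   q1   q2  q2 
   q2   q0  q0 
(> = start, * = accepting)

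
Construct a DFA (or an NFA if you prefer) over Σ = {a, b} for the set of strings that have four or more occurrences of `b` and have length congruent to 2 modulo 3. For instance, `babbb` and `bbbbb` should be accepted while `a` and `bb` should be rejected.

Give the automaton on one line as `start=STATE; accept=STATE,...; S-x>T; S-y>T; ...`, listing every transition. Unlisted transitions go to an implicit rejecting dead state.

Handle the two conditions separately and then intersect. The first has 6 states tracking the count of `b`s, saturating at 5; the second has 3 states tracking the input length modulo 3. A product state is a pair (one from each), accepting exactly when both do. Equivalent product states are then merged.
With 15 states:
          a    b  
>  q0     q1   q2 
   q1     q3   q4 
   q2     q4   q5 
   q3     q0   q6 
   q4     q6   q7 
   q5     q7   q8 
   q6     q2   q9 
   q7     q9  q10 
   q8    q10  q11 
   q9     q5  q12 
   q10   q12  q13 
   q11   q13  q13 
   q12    q8  q14 
 * q13   q14  q14 
   q14   q11  q11 
(> = start, * = accepting)

start=q0; accept=q13; q0-a>q1; q0-b>q2; q1-a>q3; q1-b>q4; q2-a>q4; q2-b>q5; q3-a>q0; q3-b>q6; q4-a>q6; q4-b>q7; q5-a>q7; q5-b>q8; q6-a>q2; q6-b>q9; q7-a>q9; q7-b>q10; q8-a>q10; q8-b>q11; q9-a>q5; q9-b>q12; q10-a>q12; q10-b>q13; q11-a>q13; q11-b>q13; q12-a>q8; q12-b>q14; q13-a>q14; q13-b>q14; q14-a>q11; q14-b>q11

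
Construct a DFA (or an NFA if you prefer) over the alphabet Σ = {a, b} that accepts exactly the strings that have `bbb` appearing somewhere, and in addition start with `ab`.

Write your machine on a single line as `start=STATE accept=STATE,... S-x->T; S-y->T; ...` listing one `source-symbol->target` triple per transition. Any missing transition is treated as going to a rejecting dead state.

start=S0; accept=S6; S0-a->S1; S0-b->S2; S1-a->S2; S1-b->S3; S2-a->S2; S2-b->S2; S3-a->S4; S3-b->S5; S4-a->S4; S4-b->S3; S5-a->S4; S5-b->S6; S6-a->S6; S6-b->S6

Build one automaton per condition and run them in lockstep. One (4 states) tracks whether and how much of `bbb` has been seen; the other (4 states) tracks whether the input so far still matches the prefix `ab`. Each combined state is a pair, one component from each; accept when both components accept. Minimizing collapses redundant product states.
        a   b  
>  S0   S1  S2 
   S1   S2  S3 
   S2   S2  S2 
   S3   S4  S5 
   S4   S4  S3 
   S5   S4  S6 
 * S6   S6  S6 
(> = start, * = accepting)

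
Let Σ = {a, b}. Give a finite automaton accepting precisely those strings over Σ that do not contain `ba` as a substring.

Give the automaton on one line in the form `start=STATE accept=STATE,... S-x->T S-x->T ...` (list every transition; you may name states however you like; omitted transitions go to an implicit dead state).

This is the complement of 'contains `ba`'. Use the same substring-matching states — S0 through S2 holding how much of `ba` has just been matched — but flip the accepting set: everything except the trap S2 accepts.
With 3 states:
        a   b  
>* S0   S0  S1 
 * S1   S2  S1 
   S2   S2  S2 
(> = start, * = accepting)

start=S0 accept=S0,S1 S0-a->S0 S0-b->S1 S1-a->S2 S1-b->S1 S2-a->S2 S2-b->S2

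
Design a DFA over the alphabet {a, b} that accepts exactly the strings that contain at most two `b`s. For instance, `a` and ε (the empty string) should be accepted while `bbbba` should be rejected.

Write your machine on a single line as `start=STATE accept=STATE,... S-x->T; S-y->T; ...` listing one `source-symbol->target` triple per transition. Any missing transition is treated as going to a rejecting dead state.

start=q0; accept=q0,q1,q2; q0-a->q0; q0-b->q1; q1-a->q1; q1-b->q2; q2-a->q2; q2-b->q3; q3-a->q3; q3-b->q3

Only the number of `b`s matters, and only up to 3. Make a chain q0 → q1 → q2 → q3 advanced by each `b` (with q3 absorbing); every other symbol self-loops. The accepting set is {q0, q1, q2}.
With 4 states:
        a   b  
>* q0   q0  q1 
 * q1   q1  q2 
 * q2   q2  q3 
   q3   q3  q3 
(> = start, * = accepting)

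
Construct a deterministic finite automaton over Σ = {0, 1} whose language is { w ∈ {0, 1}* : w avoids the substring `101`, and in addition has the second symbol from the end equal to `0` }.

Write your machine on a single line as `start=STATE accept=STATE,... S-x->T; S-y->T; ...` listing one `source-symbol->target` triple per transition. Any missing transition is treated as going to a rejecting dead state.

Run two small machines in parallel and take their product. The first has 4 states tracking partial matches of the forbidden pattern `101`; the second has 7 states tracking the last 2 symbols read. A product state is a pair (one from each), accepting exactly when both do. Equivalent product states are then merged.
        0   1  
>  q0   q1  q2 
   q1   q3  q4 
   q2   q5  q2 
 * q3   q3  q4 
 * q4   q5  q2 
   q5   q3  q6 
   q6   q6  q6 
(> = start, * = accepting)

start=q0; accept=q3,q4; q0-0->q1; q0-1->q2; q1-0->q3; q1-1->q4; q2-0->q5; q2-1->q2; q3-0->q3; q3-1->q4; q4-0->q5; q4-1->q2; q5-0->q3; q5-1->q6; q6-0->q6; q6-1->q6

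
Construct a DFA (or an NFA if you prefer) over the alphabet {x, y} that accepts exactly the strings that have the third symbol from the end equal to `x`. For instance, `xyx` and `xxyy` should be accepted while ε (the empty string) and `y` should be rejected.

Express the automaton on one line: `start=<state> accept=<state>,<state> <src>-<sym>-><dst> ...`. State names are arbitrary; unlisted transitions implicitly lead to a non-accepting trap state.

start=S0 accept=S7,S8,S9,S10 S0-x->S1 S0-y->S2 S1-x->S3 S1-y->S4 S2-x->S5 S2-y->S6 S3-x->S7 S3-y->S8 S4-x->S9 S4-y->S10 S5-x->S11 S5-y->S12 S6-x->S13 S6-y->S14 S7-x->S7 S7-y->S8 S8-x->S9 S8-y->S10 S9-x->S11 S9-y->S12 S10-x->S13 S10-y->S14 S11-x->S7 S11-y->S8 S12-x->S9 S12-y->S10 S13-x->S11 S13-y->S12 S14-x->S13 S14-y->S14

Because acceptance depends on a position counted from the end, the machine has to buffer the most recent 3 symbols. Make each state the string of the last up-to-3 symbols read; on input `x` shift the window left and append `x`. Accept when the buffered window has length 3 and begins with `x`.
15 states suffice.
          x    y  
>  S0     S1   S2 
   S1     S3   S4 
   S2     S5   S6 
   S3     S7   S8 
   S4     S9  S10 
   S5    S11  S12 
   S6    S13  S14 
 * S7     S7   S8 
 * S8     S9  S10 
 * S9    S11  S12 
 * S10   S13  S14 
   S11    S7   S8 
   S12    S9  S10 
   S13   S11  S12 
   S14   S13  S14 
(> = start, * = accepting)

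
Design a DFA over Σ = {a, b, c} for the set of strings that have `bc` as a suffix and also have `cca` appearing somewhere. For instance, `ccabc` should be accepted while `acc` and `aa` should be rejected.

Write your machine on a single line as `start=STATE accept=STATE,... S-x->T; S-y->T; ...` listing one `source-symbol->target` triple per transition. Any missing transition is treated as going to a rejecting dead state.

Run two small machines in parallel and take their product. The first has 3 states tracking how much of the suffix `bc` has currently been matched; the second has 4 states tracking whether and how much of `cca` has been seen. A product state is a pair (one from each), accepting exactly when both do. Equivalent product states are then merged.
        a   b   c  
>  q0   q0  q0  q1 
   q1   q0  q0  q2 
   q2   q3  q0  q2 
   q3   q3  q4  q3 
   q4   q3  q4  q5 
 * q5   q3  q4  q3 
(> = start, * = accepting)

start=q0; accept=q5; q0-a->q0; q0-b->q0; q0-c->q1; q1-a->q0; q1-b->q0; q1-c->q2; q2-a->q3; q2-b->q0; q2-c->q2; q3-a->q3; q3-b->q4; q3-c->q3; q4-a->q3; q4-b->q4; q4-c->q5; q5-a->q3; q5-b->q4; q5-c->q3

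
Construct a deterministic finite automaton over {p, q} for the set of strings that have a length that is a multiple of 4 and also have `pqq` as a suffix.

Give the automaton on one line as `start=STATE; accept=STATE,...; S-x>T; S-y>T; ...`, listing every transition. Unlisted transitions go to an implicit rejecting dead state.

start=s0; accept=s12; s0-p>s1; s0-q>s2; s1-p>s3; s1-q>s4; s2-p>s3; s2-q>s5; s3-p>s6; s3-q>s7; s4-p>s6; s4-q>s8; s5-p>s6; s5-q>s9; s6-p>s10; s6-q>s11; s7-p>s10; s7-q>s12; s8-p>s10; s8-q>s0; s9-p>s10; s9-q>s0; s10-p>s1; s10-q>s13; s11-p>s1; s11-q>s14; s12-p>s1; s12-q>s2; s13-p>s3; s13-q>s15; s14-p>s3; s14-q>s5; s15-p>s6; s15-q>s9

Run two small machines in parallel and take their product. The first has 4 states tracking the input length modulo 4; the second has 4 states tracking how much of the suffix `pqq` has currently been matched. A product state is a pair (one from each), accepting exactly when both do.
With 16 states:
          p    q  
>  s0     s1   s2 
   s1     s3   s4 
   s2     s3   s5 
   s3     s6   s7 
   s4     s6   s8 
   s5     s6   s9 
   s6    s10  s11 
   s7    s10  s12 
   s8    s10   s0 
   s9    s10   s0 
   s10    s1  s13 
   s11    s1  s14 
 * s12    s1   s2 
   s13    s3  s15 
   s14    s3   s5 
   s15    s6   s9 
(> = start, * = accepting)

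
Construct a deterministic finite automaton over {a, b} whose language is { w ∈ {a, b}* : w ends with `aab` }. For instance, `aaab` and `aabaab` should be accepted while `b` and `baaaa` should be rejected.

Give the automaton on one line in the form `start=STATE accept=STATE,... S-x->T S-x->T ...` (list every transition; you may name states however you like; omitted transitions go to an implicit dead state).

Let each state record the length of the longest suffix of the input read so far that is also a prefix of `aab`. s1 means the last symbol is `a`; s2 means the last 2 symbols are `aa`; s3 means the last 3 symbols are `aab`. Accept only at s3, where the string currently ends in `aab`.
4 states suffice.
        a   b  
>  s0   s1  s0 
   s1   s2  s0 
   s2   s2  s3 
 * s3   s1  s0 
(> = start, * = accepting)

start=s0 accept=s3 s0-a->s1 s0-b->s0 s1-a->s2 s1-b->s0 s2-a->s2 s2-b->s3 s3-a->s1 s3-b->s0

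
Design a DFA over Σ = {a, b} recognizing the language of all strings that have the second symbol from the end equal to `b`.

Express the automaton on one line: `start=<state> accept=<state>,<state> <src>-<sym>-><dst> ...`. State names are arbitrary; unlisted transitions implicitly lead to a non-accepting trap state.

A DFA must remember the last 2 symbols (since which symbol is second-to-last isn't known until the input ends). Use one state per possible window of the last ≤2 symbols; accept from those whose window starts with `b`.
With 7 states:
        a   b  
>  q0   q1  q2 
   q1   q3  q4 
   q2   q5  q6 
   q3   q3  q4 
   q4   q5  q6 
 * q5   q3  q4 
 * q6   q5  q6 
(> = start, * = accepting)

start=q0 accept=q5,q6 q0-a->q1 q0-b->q2 q1-a->q3 q1-b->q4 q2-a->q5 q2-b->q6 q3-a->q3 q3-b->q4 q4-a->q5 q4-b->q6 q5-a->q3 q5-b->q4 q6-a->q5 q6-b->q6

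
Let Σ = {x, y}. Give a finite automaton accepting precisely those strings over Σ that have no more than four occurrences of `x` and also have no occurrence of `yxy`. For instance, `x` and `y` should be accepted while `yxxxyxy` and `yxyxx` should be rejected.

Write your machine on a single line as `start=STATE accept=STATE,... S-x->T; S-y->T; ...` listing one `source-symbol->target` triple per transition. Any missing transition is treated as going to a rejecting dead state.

start=S0; accept=S0,S1,S2,S3,S4,S5,S6,S7,S8,S10,S11,S12,S15,S16; S0-x->S1; S0-y->S2; S1-x->S3; S1-y->S4; S2-x->S5; S2-y->S2; S3-x->S6; S3-y->S7; S4-x->S8; S4-y->S4; S5-x->S3; S5-y->S9; S6-x->S10; S6-y->S11; S7-x->S12; S7-y->S7; S8-x->S6; S8-y->S13; S9-x->S13; S9-y->S9; S10-x->S14; S10-y->S15; S11-x->S16; S11-y->S11; S12-x->S10; S12-y->S17; S13-x->S17; S13-y->S13; S14-x->S14; S14-y->S18; S15-x->S19; S15-y->S15; S16-x->S14; S16-y->S20; S17-x->S20; S17-y->S17; S18-x->S19; S18-y->S18; S19-x->S14; S19-y->S21; S20-x->S21; S20-y->S20; S21-x->S21; S21-y->S21

Build one automaton per condition and run them in lockstep. One (6 states) tracks the count of `x`s, saturating at 5; the other (4 states) tracks partial matches of the forbidden pattern `yxy`. Each combined state is a pair, one component from each; accept when both components accept.
With 22 states:
          x    y  
>* S0     S1   S2 
 * S1     S3   S4 
 * S2     S5   S2 
 * S3     S6   S7 
 * S4     S8   S4 
 * S5     S3   S9 
 * S6    S10  S11 
 * S7    S12   S7 
 * S8     S6  S13 
   S9    S13   S9 
 * S10   S14  S15 
 * S11   S16  S11 
 * S12   S10  S17 
   S13   S17  S13 
   S14   S14  S18 
 * S15   S19  S15 
 * S16   S14  S20 
   S17   S20  S17 
   S18   S19  S18 
   S19   S14  S21 
   S20   S21  S20 
   S21   S21  S21 
(> = start, * = accepting)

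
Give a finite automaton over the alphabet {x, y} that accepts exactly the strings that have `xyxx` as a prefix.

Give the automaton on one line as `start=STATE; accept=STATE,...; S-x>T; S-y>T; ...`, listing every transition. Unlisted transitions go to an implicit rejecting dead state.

Walk along `xyxx` while the input agrees: from S0 take `x` to S1, and so on. Any deviation drops to the rejecting sink S5. Once S4 is reached the prefix is confirmed and every continuation is accepted.
        x   y  
>  S0   S1  S5 
   S1   S5  S2 
   S2   S3  S5 
   S3   S4  S5 
 * S4   S4  S4 
   S5   S5  S5 
(> = start, * = accepting)

start=S0; accept=S4; S0-x>S1; S0-y>S5; S1-x>S5; S1-y>S2; S2-x>S3; S2-y>S5; S3-x>S4; S3-y>S5; S4-x>S4; S4-y>S4; S5-x>S5; S5-y>S5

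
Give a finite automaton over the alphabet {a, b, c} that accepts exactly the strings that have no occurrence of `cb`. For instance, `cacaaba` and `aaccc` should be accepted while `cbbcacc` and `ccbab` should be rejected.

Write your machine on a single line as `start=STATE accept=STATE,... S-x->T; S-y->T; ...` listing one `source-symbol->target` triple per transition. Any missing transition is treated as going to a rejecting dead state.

This is the complement of 'contains `cb`'. Use the same substring-matching states — S0 through S2 holding how much of `cb` has just been matched — but flip the accepting set: everything except the trap S2 accepts.
        a   b   c  
>* S0   S0  S0  S1 
 * S1   S0  S2  S1 
   S2   S2  S2  S2 
(> = start, * = accepting)

start=S0; accept=S0,S1; S0-a->S0; S0-b->S0; S0-c->S1; S1-a->S0; S1-b->S2; S1-c->S1; S2-a->S2; S2-b->S2; S2-c->S2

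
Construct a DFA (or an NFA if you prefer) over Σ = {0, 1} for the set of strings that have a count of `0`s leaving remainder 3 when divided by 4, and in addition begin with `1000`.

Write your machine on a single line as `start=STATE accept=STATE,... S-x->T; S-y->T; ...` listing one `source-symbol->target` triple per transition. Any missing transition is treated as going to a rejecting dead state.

start=S0; accept=S8; S0-0->S1; S0-1->S2; S1-0->S3; S1-1->S1; S2-0->S4; S2-1->S5; S3-0->S6; S3-1->S3; S4-0->S7; S4-1->S1; S5-0->S1; S5-1->S5; S6-0->S5; S6-1->S6; S7-0->S8; S7-1->S3; S8-0->S9; S8-1->S8; S9-0->S10; S9-1->S9; S10-0->S11; S10-1->S10; S11-0->S8; S11-1->S11

Handle the two conditions separately and then intersect. One (4 states) tracks the count of `0`s modulo 4; the other (6 states) tracks whether the input so far still matches the prefix `1000`. Each combined state is a pair, one component from each; accept when both components accept.
12 states suffice.
          0    1  
>  S0     S1   S2 
   S1     S3   S1 
   S2     S4   S5 
   S3     S6   S3 
   S4     S7   S1 
   S5     S1   S5 
   S6     S5   S6 
   S7     S8   S3 
 * S8     S9   S8 
   S9    S10   S9 
   S10   S11  S10 
   S11    S8  S11 
(> = start, * = accepting)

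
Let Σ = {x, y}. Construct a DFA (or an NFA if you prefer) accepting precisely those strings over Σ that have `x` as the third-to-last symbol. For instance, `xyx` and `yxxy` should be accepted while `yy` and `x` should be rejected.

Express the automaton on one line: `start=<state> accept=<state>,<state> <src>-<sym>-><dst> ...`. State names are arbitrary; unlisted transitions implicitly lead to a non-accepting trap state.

A DFA must remember the last 3 symbols (since which symbol is third-to-last isn't known until the input ends). Use one state per possible window of the last ≤3 symbols; accept from those whose window starts with `x`.
15 states suffice.
          x    y  
>  S0     S1   S2 
   S1     S3   S4 
   S2     S5   S6 
   S3     S7   S8 
   S4     S9  S10 
   S5    S11  S12 
   S6    S13  S14 
 * S7     S7   S8 
 * S8     S9  S10 
 * S9    S11  S12 
 * S10   S13  S14 
   S11    S7   S8 
   S12    S9  S10 
   S13   S11  S12 
   S14   S13  S14 
(> = start, * = accepting)

start=S0 accept=S7,S8,S9,S10 S0-x->S1 S0-y->S2 S1-x->S3 S1-y->S4 S2-x->S5 S2-y->S6 S3-x->S7 S3-y->S8 S4-x->S9 S4-y->S10 S5-x->S11 S5-y->S12 S6-x->S13 S6-y->S14 S7-x->S7 S7-y->S8 S8-x->S9 S8-y->S10 S9-x->S11 S9-y->S12 S10-x->S13 S10-y->S14 S11-x->S7 S11-y->S8 S12-x->S9 S12-y->S10 S13-x->S11 S13-y->S12 S14-x->S13 S14-y->S14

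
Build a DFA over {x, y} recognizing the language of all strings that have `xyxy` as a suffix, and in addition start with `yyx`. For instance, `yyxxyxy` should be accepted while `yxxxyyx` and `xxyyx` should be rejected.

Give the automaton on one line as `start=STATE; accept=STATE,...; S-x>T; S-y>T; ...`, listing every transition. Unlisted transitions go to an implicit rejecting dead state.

start=s0; accept=s8; s0-x>s1; s0-y>s2; s1-x>s1; s1-y>s1; s2-x>s1; s2-y>s3; s3-x>s4; s3-y>s1; s4-x>s4; s4-y>s5; s5-x>s6; s5-y>s7; s6-x>s4; s6-y>s8; s7-x>s4; s7-y>s7; s8-x>s6; s8-y>s7

Run two small machines in parallel and take their product. One (5 states) tracks how much of the suffix `xyxy` has currently been matched; the other (5 states) tracks whether the input so far still matches the prefix `yyx`. Each combined state is a pair, one component from each; accept when both components accept. Equivalent product states are then merged.
        x   y  
>  s0   s1  s2 
   s1   s1  s1 
   s2   s1  s3 
   s3   s4  s1 
   s4   s4  s5 
   s5   s6  s7 
   s6   s4  s8 
   s7   s4  s7 
 * s8   s6  s7 
(> = start, * = accepting)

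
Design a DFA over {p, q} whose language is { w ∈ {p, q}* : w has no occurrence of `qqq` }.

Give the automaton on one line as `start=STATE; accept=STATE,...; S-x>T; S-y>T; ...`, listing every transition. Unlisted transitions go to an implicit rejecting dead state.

This is the complement of 'contains `qqq`'. Use the same substring-matching states — S0 through S3 holding how much of `qqq` has just been matched — but flip the accepting set: everything except the trap S3 accepts.
        p   q  
>* S0   S0  S1 
 * S1   S0  S2 
 * S2   S0  S3 
   S3   S3  S3 
(> = start, * = accepting)

start=S0; accept=S0,S1,S2; S0-p>S0; S0-q>S1; S1-p>S0; S1-q>S2; S2-p>S0; S2-q>S3; S3-p>S3; S3-q>S3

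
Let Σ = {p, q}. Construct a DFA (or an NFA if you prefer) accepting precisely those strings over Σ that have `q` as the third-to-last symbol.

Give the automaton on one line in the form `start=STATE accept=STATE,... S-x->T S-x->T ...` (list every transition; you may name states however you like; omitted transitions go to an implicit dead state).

start=A accept=L,M,N,O A-p->B A-q->C B-p->D B-q->E C-p->F C-q->G D-p->H D-q->I E-p->J E-q->K F-p->L F-q->M G-p->N G-q->O H-p->H H-q->I I-p->J I-q->K J-p->L J-q->M K-p->N K-q->O L-p->H L-q->I M-p->J M-q->K N-p->L N-q->M O-p->N O-q->O

Because acceptance depends on a position counted from the end, the machine has to buffer the most recent 3 symbols. Make each state the string of the last up-to-3 symbols read; on input `x` shift the window left and append `x`. Accept when the buffered window has length 3 and begins with `q`.
15 states suffice.
       p  q 
>  A   B  C 
   B   D  E 
   C   F  G 
   D   H  I 
   E   J  K 
   F   L  M 
   G   N  O 
   H   H  I 
   I   J  K 
   J   L  M 
   K   N  O 
 * L   H  I 
 * M   J  K 
 * N   L  M 
 * O   N  O 
(> = start, * = accepting)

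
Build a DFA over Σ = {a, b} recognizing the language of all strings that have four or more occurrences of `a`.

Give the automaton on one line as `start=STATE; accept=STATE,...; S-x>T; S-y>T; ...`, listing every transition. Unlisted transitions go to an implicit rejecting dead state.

Only the number of `a`s matters, and only up to 5. Make a chain s0 → s1 → s2 → s3 → s4 → s5 advanced by each `a` (with s5 absorbing); every other symbol self-loops. The accepting set is {s4, s5}.
6 states suffice.
        a   b  
>  s0   s1  s0 
   s1   s2  s1 
   s2   s3  s2 
   s3   s4  s3 
 * s4   s5  s4 
 * s5   s5  s5 
(> = start, * = accepting)

start=s0; accept=s4,s5; s0-a>s1; s0-b>s0; s1-a>s2; s1-b>s1; s2-a>s3; s2-b>s2; s3-a>s4; s3-b>s3; s4-a>s5; s4-b>s4; s5-a>s5; s5-b>s5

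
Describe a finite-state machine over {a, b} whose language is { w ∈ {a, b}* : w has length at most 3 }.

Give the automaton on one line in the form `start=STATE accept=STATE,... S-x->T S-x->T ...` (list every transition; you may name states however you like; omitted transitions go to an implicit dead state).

start=q0 accept=q0,q1,q2,q3 q0-a->q1 q0-b->q1 q1-a->q2 q1-b->q2 q2-a->q3 q2-b->q3 q3-a->q4 q3-b->q4 q4-a->q4 q4-b->q4

Count input length up to 4: every symbol moves from q0 toward q4, which means 'more than 3' and absorbs. Accept from {q0, q1, q2, q3}.
A 5-state machine:
        a   b  
>* q0   q1  q1 
 * q1   q2  q2 
 * q2   q3  q3 
 * q3   q4  q4 
   q4   q4  q4 
(> = start, * = accepting)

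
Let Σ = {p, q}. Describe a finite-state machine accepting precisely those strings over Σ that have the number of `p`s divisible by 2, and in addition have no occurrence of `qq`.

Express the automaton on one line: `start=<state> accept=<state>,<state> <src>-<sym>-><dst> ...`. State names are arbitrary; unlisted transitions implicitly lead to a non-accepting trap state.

Build one automaton per condition and run them in lockstep. The first has 2 states tracking the count of `p`s modulo 2; the second has 3 states tracking partial matches of the forbidden pattern `qq`. A product state is a pair (one from each), accepting exactly when both do. Minimizing collapses redundant product states.
A 5-state machine:
       p  q 
>* A   B  C 
   B   A  D 
 * C   B  E 
   D   A  E 
   E   E  E 
(> = start, * = accepting)

start=A accept=A,C A-p->B A-q->C B-p->A B-q->D C-p->B C-q->E D-p->A D-q->E E-p->E E-q->E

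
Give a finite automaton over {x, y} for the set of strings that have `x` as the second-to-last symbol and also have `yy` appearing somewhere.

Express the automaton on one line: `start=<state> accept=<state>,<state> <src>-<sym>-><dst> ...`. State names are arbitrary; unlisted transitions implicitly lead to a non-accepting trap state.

start=s0 accept=s4,s5 s0-x->s0 s0-y->s1 s1-x->s0 s1-y->s2 s2-x->s3 s2-y->s2 s3-x->s4 s3-y->s5 s4-x->s4 s4-y->s5 s5-x->s3 s5-y->s2

Build one automaton per condition and run them in lockstep. One (7 states) tracks the last 2 symbols read; the other (3 states) tracks whether and how much of `yy` has been seen. Each combined state is a pair, one component from each; accept when both components accept. Minimizing collapses redundant product states.
A 6-state machine:
        x   y  
>  s0   s0  s1 
   s1   s0  s2 
   s2   s3  s2 
   s3   s4  s5 
 * s4   s4  s5 
 * s5   s3  s2 
(> = start, * = accepting)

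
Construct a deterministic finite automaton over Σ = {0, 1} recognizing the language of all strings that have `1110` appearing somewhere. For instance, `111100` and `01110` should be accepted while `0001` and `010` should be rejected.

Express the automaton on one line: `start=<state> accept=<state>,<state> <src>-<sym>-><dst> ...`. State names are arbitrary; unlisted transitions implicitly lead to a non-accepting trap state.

Track how much of `1110` has been matched so far: state q0 is no progress, q4 is the absorbing accept state reached once `1110` has occurred. Intermediate states record partial matches; on a mismatch, fall back to the longest reusable overlap.
A 5-state machine:
        0   1  
>  q0   q0  q1 
   q1   q0  q2 
   q2   q0  q3 
   q3   q4  q3 
 * q4   q4  q4 
(> = start, * = accepting)

start=q0 accept=q4 q0-0->q0 q0-1->q1 q1-0->q0 q1-1->q2 q2-0->q0 q2-1->q3 q3-0->q4 q3-1->q3 q4-0->q4 q4-1->q4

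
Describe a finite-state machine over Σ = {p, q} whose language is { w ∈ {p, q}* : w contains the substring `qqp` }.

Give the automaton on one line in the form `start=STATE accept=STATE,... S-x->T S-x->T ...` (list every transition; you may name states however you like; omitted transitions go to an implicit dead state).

start=s0 accept=s3 s0-p->s0 s0-q->s1 s1-p->s0 s1-q->s2 s2-p->s3 s2-q->s2 s3-p->s3 s3-q->s3

Track how much of `qqp` has been matched so far: state s0 is no progress, s3 is the absorbing accept state reached once `qqp` has occurred. Intermediate states record partial matches; on a mismatch, fall back to the longest reusable overlap.
A 4-state machine:
        p   q  
>  s0   s0  s1 
   s1   s0  s2 
   s2   s3  s2 
 * s3   s3  s3 
(> = start, * = accepting)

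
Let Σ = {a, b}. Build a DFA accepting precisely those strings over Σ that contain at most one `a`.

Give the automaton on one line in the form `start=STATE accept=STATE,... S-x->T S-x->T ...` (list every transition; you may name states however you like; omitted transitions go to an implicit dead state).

start=s0 accept=s0,s1 s0-a->s1 s0-b->s0 s1-a->s2 s1-b->s1 s2-a->s2 s2-b->s2

Only the number of `a`s matters, and only up to 2. Make a chain s0 → s1 → s2 advanced by each `a` (with s2 absorbing); every other symbol self-loops. The accepting set is {s0, s1}.
With 3 states:
        a   b  
>* s0   s1  s0 
 * s1   s2  s1 
   s2   s2  s2 
(> = start, * = accepting)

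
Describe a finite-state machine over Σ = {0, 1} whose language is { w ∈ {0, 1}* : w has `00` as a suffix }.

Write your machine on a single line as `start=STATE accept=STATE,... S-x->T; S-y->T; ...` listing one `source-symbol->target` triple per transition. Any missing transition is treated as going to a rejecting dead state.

start=q0; accept=q2; q0-0->q1; q0-1->q0; q1-0->q2; q1-1->q0; q2-0->q2; q2-1->q0

Let each state record the length of the longest suffix of the input read so far that is also a prefix of `00`. q1 means the last symbol is `0`; q2 means the last 2 symbols are `00`. Accept only at q2, where the string currently ends in `00`.
A 3-state machine:
        0   1  
>  q0   q1  q0 
   q1   q2  q0 
 * q2   q2  q0 
(> = start, * = accepting)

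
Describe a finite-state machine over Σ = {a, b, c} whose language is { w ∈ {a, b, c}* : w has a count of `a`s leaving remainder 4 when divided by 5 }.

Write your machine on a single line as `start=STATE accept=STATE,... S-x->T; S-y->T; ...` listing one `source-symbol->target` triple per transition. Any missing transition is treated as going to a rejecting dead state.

The only thing that matters is how many `a`s have appeared, reduced mod 5. Use one state per residue: q0 for 0, …, q4 for 4. Reading `a` moves to the next residue; anything else stays put. q4 is accepting.
5 states suffice.
        a   b   c  
>  q0   q1  q0  q0 
   q1   q2  q1  q1 
   q2   q3  q2  q2 
   q3   q4  q3  q3 
 * q4   q0  q4  q4 
(> = start, * = accepting)

start=q0; accept=q4; q0-a->q1; q0-b->q0; q0-c->q0; q1-a->q2; q1-b->q1; q1-c->q1; q2-a->q3; q2-b->q2; q2-c->q2; q3-a->q4; q3-b->q3; q3-c->q3; q4-a->q0; q4-b->q4; q4-c->q4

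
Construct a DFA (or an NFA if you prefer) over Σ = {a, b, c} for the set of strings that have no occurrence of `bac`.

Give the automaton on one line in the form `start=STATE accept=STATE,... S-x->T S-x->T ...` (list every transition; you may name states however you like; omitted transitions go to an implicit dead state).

start=q0 accept=q0,q1,q2 q0-a->q0 q0-b->q1 q0-c->q0 q1-a->q2 q1-b->q1 q1-c->q0 q2-a->q0 q2-b->q1 q2-c->q3 q3-a->q3 q3-b->q3 q3-c->q3

This is the complement of 'contains `bac`'. Use the same substring-matching states — q0 through q3 holding how much of `bac` has just been matched — but flip the accepting set: everything except the trap q3 accepts.
With 4 states:
        a   b   c  
>* q0   q0  q1  q0 
 * q1   q2  q1  q0 
 * q2   q0  q1  q3 
   q3   q3  q3  q3 
(> = start, * = accepting)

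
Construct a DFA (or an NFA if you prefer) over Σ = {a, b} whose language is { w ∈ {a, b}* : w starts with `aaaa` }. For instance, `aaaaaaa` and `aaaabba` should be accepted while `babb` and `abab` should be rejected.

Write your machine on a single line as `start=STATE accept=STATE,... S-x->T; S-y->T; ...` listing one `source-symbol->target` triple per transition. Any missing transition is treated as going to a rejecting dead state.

start=S0; accept=S4; S0-a->S1; S0-b->S5; S1-a->S2; S1-b->S5; S2-a->S3; S2-b->S5; S3-a->S4; S3-b->S5; S4-a->S4; S4-b->S4; S5-a->S5; S5-b->S5

Check the first 4 symbols one by one: S0 through S3 record how many have matched `aaaa` so far; any wrong symbol goes to the dead state S5. After all 4 match we enter the accepting sink S4.
A 6-state machine:
        a   b  
>  S0   S1  S5 
   S1   S2  S5 
   S2   S3  S5 
   S3   S4  S5 
 * S4   S4  S4 
   S5   S5  S5 
(> = start, * = accepting)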